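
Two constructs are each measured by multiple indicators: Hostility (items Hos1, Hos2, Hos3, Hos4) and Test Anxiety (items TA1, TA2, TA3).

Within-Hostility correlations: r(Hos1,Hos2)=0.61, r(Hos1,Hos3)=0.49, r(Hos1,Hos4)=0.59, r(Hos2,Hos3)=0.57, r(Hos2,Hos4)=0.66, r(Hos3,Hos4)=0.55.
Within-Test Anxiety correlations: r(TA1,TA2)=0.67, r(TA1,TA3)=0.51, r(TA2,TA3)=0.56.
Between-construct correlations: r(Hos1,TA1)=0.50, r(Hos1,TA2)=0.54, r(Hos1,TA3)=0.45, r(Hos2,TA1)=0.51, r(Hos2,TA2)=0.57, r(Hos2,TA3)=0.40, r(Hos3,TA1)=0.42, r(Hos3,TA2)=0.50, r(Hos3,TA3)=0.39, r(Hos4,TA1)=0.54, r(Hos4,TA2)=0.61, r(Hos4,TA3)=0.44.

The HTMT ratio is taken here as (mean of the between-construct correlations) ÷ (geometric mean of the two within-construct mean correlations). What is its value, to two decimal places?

Between-construct mean = 5.87/12 = 0.4892.
Mean within-Hos = 3.47/6 = 0.5783; mean within-TA = 1.74/3 = 0.5800.
Geometric mean = √(0.5783 × 0.5800) = 0.5791.
HTMT = 0.4892 / 0.5791 = 0.84.

0.84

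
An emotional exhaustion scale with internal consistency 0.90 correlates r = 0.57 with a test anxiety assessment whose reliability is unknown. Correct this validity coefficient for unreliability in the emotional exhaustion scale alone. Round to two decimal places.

Single correction: r_c = r_obs / √r_xx = 0.57 / √0.90 = 0.57 / 0.9487 ≈ 0.60.

0.60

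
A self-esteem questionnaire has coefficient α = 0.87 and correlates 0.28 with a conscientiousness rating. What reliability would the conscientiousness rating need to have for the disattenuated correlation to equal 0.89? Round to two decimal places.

r_true = r_obs / √(r_xx · r_yy) ⇒ 0.89 = 0.28 / √(0.87 · r_yy).
√(0.87 · r_yy) = 0.28 / 0.89 = 0.3146; 0.87 · r_yy = 0.0990; r_yy = 0.0990 / 0.87 ≈ 0.11.

0.11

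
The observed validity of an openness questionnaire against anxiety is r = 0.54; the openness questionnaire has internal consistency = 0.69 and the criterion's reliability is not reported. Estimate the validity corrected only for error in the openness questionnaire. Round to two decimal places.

0.65

Single correction: r_c = r_obs / √r_xx = 0.54 / √0.69 = 0.54 / 0.8307 ≈ 0.65.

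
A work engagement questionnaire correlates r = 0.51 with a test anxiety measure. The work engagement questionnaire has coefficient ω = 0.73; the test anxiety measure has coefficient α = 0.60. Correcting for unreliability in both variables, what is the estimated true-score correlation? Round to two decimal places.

0.77

r_true = r_obs / √(r_xx · r_yy) = 0.51 / √(0.73 × 0.60) = 0.51 / √0.4380 = 0.51 / 0.6618 ≈ 0.77.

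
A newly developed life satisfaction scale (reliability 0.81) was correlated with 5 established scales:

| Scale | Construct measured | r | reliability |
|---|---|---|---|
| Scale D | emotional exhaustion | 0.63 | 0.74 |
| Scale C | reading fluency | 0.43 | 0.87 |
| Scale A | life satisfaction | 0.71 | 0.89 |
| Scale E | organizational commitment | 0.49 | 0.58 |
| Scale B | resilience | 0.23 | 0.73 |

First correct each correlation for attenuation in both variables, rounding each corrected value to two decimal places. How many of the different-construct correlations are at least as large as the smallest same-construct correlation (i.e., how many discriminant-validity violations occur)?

0

Disattenuated r (r / √(r_scale · r_new)):
  Scale D (disc): 0.63 / √(0.74·0.81) = 0.81
  Scale C (disc): 0.43 / √(0.87·0.81) = 0.51
  Scale A (conv): 0.71 / √(0.89·0.81) = 0.84
  Scale E (disc): 0.49 / √(0.58·0.81) = 0.71
  Scale B (disc): 0.23 / √(0.73·0.81) = 0.30
Smallest convergent = 0.84. Discriminant values: 0.81, 0.51, 0.71, 0.30; count ≥ 0.84 → 0.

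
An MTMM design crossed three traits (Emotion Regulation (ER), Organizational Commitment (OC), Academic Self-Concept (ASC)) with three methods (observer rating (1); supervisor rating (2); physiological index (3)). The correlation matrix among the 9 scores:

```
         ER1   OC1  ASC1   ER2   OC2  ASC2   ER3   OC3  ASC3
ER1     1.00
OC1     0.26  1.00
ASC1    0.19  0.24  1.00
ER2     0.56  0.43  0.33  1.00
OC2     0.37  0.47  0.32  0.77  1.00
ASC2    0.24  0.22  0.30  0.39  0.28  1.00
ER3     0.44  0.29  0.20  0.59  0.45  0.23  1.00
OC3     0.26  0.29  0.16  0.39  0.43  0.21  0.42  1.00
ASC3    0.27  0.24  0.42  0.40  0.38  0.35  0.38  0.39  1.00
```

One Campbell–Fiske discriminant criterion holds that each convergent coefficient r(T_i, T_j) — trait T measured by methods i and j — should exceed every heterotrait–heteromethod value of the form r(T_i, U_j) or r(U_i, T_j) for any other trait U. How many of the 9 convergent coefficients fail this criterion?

4

Each convergent coefficient versus the relevant comparison correlations:
ER (methods 1·2): 0.56 vs {0.37, 0.43, 0.24, 0.33} → pass.
ER (methods 1·3): 0.44 vs {0.26, 0.29, 0.27, 0.20} → pass.
ER (methods 2·3): 0.59 vs {0.39, 0.45, 0.40, 0.23} → pass.
OC (methods 1·2): 0.47 vs {0.43, 0.37, 0.22, 0.32} → pass.
OC (methods 1·3): 0.29 vs {0.29, 0.26, 0.24, 0.16} → fail.
OC (methods 2·3): 0.43 vs {0.45, 0.39, 0.38, 0.21} → fail.
ASC (methods 1·2): 0.30 vs {0.33, 0.24, 0.32, 0.22} → fail.
ASC (methods 1·3): 0.42 vs {0.20, 0.27, 0.16, 0.24} → pass.
ASC (methods 2·3): 0.35 vs {0.23, 0.40, 0.21, 0.38} → fail.
4 of 9 fail.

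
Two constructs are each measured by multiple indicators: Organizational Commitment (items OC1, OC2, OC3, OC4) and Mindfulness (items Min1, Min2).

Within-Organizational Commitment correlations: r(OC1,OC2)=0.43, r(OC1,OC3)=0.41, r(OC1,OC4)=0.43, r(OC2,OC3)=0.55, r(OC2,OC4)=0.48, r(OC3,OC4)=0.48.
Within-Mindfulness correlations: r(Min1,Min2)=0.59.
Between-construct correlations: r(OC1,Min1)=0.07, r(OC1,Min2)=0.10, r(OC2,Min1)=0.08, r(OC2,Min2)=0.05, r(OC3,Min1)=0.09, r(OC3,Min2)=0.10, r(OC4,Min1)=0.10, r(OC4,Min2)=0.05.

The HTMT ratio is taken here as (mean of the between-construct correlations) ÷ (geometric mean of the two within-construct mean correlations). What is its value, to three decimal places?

0.153

Mean between = 0.64/8 = 0.0800.
Mean within-OC = 2.78/6 = 0.4633; mean within-Min = 0.59/1 = 0.5900.
Geometric mean = √(0.4633 × 0.5900) = 0.5228.
HTMT = 0.0800 / 0.5228 = 0.153.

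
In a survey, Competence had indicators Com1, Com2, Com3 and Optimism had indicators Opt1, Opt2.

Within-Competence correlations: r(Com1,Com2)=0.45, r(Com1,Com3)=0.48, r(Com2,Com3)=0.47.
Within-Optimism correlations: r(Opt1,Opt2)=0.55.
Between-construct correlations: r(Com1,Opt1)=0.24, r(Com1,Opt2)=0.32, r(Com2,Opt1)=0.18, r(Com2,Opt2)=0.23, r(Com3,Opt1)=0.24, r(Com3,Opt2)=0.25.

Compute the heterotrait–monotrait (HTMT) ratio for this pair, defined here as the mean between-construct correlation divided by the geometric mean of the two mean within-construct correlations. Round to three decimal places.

0.480

Mean between = 1.46/6 = 0.2433.
Mean within-Com = 1.40/3 = 0.4667; mean within-Opt = 0.55/1 = 0.5500.
Geometric mean = √(0.4667 × 0.5500) = 0.5066.
HTMT = 0.2433 / 0.5066 = 0.480.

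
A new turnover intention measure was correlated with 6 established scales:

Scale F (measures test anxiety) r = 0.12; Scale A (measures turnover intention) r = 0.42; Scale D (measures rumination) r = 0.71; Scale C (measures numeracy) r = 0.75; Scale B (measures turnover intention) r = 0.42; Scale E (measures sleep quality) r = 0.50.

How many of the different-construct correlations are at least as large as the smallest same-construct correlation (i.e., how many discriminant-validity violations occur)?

Convergent (same construct = turnover intention): Scale A, Scale B.
Smallest convergent = 0.42. Discriminant values: 0.12, 0.71, 0.75, 0.50; count ≥ 0.42 → 3.

3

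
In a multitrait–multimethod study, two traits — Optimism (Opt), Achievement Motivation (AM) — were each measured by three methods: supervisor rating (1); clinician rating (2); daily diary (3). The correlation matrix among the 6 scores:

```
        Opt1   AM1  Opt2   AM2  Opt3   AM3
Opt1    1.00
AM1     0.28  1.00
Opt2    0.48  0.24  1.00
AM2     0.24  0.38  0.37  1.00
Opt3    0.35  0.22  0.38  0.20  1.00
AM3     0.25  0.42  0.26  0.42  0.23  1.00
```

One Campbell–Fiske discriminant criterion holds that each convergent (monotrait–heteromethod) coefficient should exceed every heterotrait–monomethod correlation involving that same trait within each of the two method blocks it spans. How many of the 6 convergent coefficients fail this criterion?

Each convergent coefficient versus the relevant comparison correlations:
Opt (methods 1·2): 0.48 vs {0.28, 0.37} → pass.
Opt (methods 1·3): 0.35 vs {0.28, 0.23} → pass.
Opt (methods 2·3): 0.38 vs {0.37, 0.23} → pass.
AM (methods 1·2): 0.38 vs {0.28, 0.37} → pass.
AM (methods 1·3): 0.42 vs {0.28, 0.23} → pass.
AM (methods 2·3): 0.42 vs {0.37, 0.23} → pass.
0 of 6 fail.

0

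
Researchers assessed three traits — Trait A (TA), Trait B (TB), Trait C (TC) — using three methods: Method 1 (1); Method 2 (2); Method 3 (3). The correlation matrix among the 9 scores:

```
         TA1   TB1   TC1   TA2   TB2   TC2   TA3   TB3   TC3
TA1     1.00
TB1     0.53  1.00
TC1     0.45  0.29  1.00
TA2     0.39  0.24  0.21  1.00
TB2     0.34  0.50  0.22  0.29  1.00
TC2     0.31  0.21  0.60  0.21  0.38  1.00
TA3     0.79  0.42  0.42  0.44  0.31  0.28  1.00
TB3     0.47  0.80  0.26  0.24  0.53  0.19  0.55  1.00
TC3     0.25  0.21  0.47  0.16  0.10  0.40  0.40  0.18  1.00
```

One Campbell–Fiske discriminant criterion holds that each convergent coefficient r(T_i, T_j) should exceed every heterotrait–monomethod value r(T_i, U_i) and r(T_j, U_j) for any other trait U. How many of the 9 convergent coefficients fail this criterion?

Each convergent coefficient versus the relevant comparison correlations:
TA (methods 1·2): 0.39 vs {0.53, 0.29, 0.45, 0.21} → fail.
TA (methods 1·3): 0.79 vs {0.53, 0.55, 0.45, 0.40} → pass.
TA (methods 2·3): 0.44 vs {0.29, 0.55, 0.21, 0.40} → fail.
TB (methods 1·2): 0.50 vs {0.53, 0.29, 0.29, 0.38} → fail.
TB (methods 1·3): 0.80 vs {0.53, 0.55, 0.29, 0.18} → pass.
TB (methods 2·3): 0.53 vs {0.29, 0.55, 0.38, 0.18} → fail.
TC (methods 1·2): 0.60 vs {0.45, 0.21, 0.29, 0.38} → pass.
TC (methods 1·3): 0.47 vs {0.45, 0.40, 0.29, 0.18} → pass.
TC (methods 2·3): 0.40 vs {0.21, 0.40, 0.38, 0.18} → fail.
5 of 9 fail.

5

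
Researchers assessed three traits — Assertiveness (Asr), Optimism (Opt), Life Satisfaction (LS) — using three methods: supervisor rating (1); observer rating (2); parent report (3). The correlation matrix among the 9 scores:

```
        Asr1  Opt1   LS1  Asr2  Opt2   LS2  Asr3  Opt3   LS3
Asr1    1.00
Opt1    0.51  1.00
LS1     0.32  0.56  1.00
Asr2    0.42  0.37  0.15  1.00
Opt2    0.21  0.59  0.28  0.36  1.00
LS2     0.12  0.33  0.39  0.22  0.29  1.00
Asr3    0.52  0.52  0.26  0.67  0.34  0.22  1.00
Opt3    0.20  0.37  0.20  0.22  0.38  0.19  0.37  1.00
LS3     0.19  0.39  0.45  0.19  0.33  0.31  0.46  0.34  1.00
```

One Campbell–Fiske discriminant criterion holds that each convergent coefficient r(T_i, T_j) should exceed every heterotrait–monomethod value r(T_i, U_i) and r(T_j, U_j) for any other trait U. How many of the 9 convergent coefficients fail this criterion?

Convergent coefficients and their comparison sets:
Asr (methods 1·2): 0.42 vs {0.51, 0.36, 0.32, 0.22} → fail.
Asr (methods 1·3): 0.52 vs {0.51, 0.37, 0.32, 0.46} → pass.
Asr (methods 2·3): 0.67 vs {0.36, 0.37, 0.22, 0.46} → pass.
Opt (methods 1·2): 0.59 vs {0.51, 0.36, 0.56, 0.29} → pass.
Opt (methods 1·3): 0.37 vs {0.51, 0.37, 0.56, 0.34} → fail.
Opt (methods 2·3): 0.38 vs {0.36, 0.37, 0.29, 0.34} → pass.
LS (methods 1·2): 0.39 vs {0.32, 0.22, 0.56, 0.29} → fail.
LS (methods 1·3): 0.45 vs {0.32, 0.46, 0.56, 0.34} → fail.
LS (methods 2·3): 0.31 vs {0.22, 0.46, 0.29, 0.34} → fail.
5 of 9 fail.

5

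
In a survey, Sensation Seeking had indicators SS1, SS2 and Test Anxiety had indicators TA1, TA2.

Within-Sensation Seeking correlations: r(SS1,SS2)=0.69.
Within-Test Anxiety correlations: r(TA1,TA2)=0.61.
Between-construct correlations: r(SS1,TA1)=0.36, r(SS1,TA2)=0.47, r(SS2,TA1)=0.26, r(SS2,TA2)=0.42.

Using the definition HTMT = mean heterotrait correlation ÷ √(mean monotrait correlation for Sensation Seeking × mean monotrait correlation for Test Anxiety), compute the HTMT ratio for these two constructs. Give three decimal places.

Mean heterotrait r = 1.51/4 = 0.3775.
Mean within-SS = 0.69/1 = 0.6900; mean within-TA = 0.61/1 = 0.6100.
Geometric mean = √(0.6900 × 0.6100) = 0.6488.
HTMT = 0.3775 / 0.6488 = 0.582.

0.582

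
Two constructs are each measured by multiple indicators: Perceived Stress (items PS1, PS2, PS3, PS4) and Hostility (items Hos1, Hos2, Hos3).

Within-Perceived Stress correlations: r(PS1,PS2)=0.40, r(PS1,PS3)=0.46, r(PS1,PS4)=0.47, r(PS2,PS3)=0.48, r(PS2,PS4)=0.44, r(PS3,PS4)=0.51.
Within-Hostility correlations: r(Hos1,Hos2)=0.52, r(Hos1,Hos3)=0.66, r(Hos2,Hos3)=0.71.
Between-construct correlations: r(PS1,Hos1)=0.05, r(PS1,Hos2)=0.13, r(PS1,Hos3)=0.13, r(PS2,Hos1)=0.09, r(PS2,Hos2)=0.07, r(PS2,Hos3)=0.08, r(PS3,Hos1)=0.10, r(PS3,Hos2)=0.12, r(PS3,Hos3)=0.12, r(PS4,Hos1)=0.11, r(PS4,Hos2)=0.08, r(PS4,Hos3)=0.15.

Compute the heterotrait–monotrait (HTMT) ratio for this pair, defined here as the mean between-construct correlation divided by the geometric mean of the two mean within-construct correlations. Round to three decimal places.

0.190

Mean heterotrait r = 1.23/12 = 0.1025.
Mean within-PS = 2.76/6 = 0.4600; mean within-Hos = 1.89/3 = 0.6300.
Geometric mean = √(0.4600 × 0.6300) = 0.5383.
HTMT = 0.1025 / 0.5383 = 0.190.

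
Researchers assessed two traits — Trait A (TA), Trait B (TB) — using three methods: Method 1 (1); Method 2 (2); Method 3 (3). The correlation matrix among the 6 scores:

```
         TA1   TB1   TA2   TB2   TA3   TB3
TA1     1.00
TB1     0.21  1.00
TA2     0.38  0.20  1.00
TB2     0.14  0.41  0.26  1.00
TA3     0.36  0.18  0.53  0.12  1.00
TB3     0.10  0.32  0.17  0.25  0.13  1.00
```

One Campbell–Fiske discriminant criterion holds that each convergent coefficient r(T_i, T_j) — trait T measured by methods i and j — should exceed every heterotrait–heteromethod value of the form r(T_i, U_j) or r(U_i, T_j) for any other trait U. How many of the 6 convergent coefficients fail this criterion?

0

Each convergent coefficient versus the relevant comparison correlations:
TA (methods 1·2): 0.38 vs {0.14, 0.20} → pass.
TA (methods 1·3): 0.36 vs {0.10, 0.18} → pass.
TA (methods 2·3): 0.53 vs {0.17, 0.12} → pass.
TB (methods 1·2): 0.41 vs {0.20, 0.14} → pass.
TB (methods 1·3): 0.32 vs {0.18, 0.10} → pass.
TB (methods 2·3): 0.25 vs {0.12, 0.17} → pass.
0 of 6 fail.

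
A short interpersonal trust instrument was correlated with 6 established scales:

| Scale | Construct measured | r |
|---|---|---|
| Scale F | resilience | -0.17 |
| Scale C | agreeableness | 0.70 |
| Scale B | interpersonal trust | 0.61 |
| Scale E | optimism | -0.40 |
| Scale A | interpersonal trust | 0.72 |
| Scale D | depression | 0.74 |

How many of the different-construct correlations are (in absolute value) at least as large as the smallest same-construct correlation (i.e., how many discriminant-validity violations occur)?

Convergent (same construct = interpersonal trust): Scale B, Scale A.
Smallest convergent = 0.61. Discriminant |r|: 0.17, 0.70, 0.40, 0.74; count ≥ 0.61 → 2.

2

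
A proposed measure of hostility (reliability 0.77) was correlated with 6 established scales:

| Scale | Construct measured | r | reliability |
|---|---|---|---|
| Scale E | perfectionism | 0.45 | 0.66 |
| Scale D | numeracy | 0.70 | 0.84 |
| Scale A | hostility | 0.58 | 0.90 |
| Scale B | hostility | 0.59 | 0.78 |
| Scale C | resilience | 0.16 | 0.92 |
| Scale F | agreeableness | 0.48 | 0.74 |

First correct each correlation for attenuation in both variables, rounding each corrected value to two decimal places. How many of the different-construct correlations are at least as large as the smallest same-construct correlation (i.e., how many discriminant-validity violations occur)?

Disattenuated r (r / √(r_scale · r_new)):
  Scale E (disc): 0.45 / √(0.66·0.77) = 0.63
  Scale D (disc): 0.70 / √(0.84·0.77) = 0.87
  Scale A (conv): 0.58 / √(0.90·0.77) = 0.70
  Scale B (conv): 0.59 / √(0.78·0.77) = 0.76
  Scale C (disc): 0.16 / √(0.92·0.77) = 0.19
  Scale F (disc): 0.48 / √(0.74·0.77) = 0.64
Smallest convergent = 0.70. Discriminant values: 0.63, 0.87, 0.19, 0.64; count ≥ 0.70 → 1.

1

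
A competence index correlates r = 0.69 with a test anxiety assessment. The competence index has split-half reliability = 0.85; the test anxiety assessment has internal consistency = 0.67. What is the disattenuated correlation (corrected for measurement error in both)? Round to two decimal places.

r_true = r_obs / √(r_xx · r_yy) = 0.69 / √(0.85 × 0.67) = 0.69 / √0.5695 = 0.69 / 0.7547 ≈ 0.91.

0.91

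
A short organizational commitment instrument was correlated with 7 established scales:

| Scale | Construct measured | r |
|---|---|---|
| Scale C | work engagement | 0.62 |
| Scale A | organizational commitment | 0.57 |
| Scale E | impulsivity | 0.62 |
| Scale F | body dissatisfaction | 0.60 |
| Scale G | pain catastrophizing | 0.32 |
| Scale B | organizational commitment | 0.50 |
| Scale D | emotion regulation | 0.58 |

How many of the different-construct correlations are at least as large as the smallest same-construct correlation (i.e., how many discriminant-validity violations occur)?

Convergent (same construct = organizational commitment): Scale A, Scale B.
Smallest convergent = 0.50. Discriminant values: 0.62, 0.62, 0.60, 0.32, 0.58; count ≥ 0.50 → 4.

4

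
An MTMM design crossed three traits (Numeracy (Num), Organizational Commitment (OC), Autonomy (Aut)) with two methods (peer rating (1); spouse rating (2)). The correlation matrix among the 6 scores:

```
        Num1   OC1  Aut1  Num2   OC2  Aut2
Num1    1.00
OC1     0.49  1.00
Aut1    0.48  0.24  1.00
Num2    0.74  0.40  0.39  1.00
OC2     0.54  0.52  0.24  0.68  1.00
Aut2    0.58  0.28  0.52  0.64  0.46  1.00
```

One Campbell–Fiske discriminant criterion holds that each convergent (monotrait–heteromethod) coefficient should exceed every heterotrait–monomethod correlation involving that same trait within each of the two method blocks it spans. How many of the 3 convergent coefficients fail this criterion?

2

Each convergent coefficient versus the relevant comparison correlations:
Num (methods 1·2): 0.74 vs {0.49, 0.68, 0.48, 0.64} → pass.
OC (methods 1·2): 0.52 vs {0.49, 0.68, 0.24, 0.46} → fail.
Aut (methods 1·2): 0.52 vs {0.48, 0.64, 0.24, 0.46} → fail.
2 of 3 fail.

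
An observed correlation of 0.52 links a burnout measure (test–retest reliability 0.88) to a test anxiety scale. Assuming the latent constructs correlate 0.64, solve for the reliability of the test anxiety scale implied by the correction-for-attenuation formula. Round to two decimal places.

r_true = r_obs / √(r_xx · r_yy) ⇒ 0.64 = 0.52 / √(0.88 · r_yy).
√(0.88 · r_yy) = 0.52 / 0.64 = 0.8125; 0.88 · r_yy = 0.6602; r_yy = 0.6602 / 0.88 ≈ 0.75.

0.75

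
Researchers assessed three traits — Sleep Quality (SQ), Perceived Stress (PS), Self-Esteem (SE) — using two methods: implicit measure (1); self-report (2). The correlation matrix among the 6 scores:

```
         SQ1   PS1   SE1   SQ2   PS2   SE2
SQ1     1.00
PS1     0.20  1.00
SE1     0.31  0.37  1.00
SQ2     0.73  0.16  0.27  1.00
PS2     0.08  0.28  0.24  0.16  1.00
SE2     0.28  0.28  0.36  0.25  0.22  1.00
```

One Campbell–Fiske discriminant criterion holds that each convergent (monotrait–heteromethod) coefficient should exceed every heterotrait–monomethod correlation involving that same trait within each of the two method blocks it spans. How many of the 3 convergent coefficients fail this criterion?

Checking each validity diagonal entry against its comparison values:
SQ (methods 1·2): 0.73 vs {0.20, 0.16, 0.31, 0.25} → pass.
PS (methods 1·2): 0.28 vs {0.20, 0.16, 0.37, 0.22} → fail.
SE (methods 1·2): 0.36 vs {0.31, 0.25, 0.37, 0.22} → fail.
2 of 3 fail.

2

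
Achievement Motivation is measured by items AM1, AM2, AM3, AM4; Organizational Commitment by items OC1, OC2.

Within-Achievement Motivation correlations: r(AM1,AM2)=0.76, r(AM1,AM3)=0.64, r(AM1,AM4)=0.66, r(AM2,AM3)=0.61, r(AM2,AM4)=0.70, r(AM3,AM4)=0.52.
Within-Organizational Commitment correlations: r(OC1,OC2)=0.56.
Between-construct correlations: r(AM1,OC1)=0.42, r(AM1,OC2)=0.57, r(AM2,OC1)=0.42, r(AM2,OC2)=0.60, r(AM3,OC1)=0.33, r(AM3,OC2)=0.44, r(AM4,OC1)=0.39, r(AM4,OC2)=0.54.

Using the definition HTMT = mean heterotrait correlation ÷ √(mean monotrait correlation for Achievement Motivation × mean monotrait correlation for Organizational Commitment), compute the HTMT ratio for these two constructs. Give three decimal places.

Mean between = 3.71/8 = 0.4638.
Mean within-AM = 3.89/6 = 0.6483; mean within-OC = 0.56/1 = 0.5600.
Geometric mean = √(0.6483 × 0.5600) = 0.6025.
HTMT = 0.4638 / 0.6025 = 0.770.

0.770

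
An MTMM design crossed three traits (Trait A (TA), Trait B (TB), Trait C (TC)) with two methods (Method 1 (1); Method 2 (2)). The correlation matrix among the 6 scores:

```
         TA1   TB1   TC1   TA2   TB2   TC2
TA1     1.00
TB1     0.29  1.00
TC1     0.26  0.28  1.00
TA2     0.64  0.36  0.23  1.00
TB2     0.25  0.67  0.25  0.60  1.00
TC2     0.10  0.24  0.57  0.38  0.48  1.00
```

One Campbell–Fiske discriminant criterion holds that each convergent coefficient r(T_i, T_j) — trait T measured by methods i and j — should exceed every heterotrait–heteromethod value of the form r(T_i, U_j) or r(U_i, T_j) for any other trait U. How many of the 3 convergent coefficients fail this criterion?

Convergent coefficients and their comparison sets:
TA (methods 1·2): 0.64 vs {0.25, 0.36, 0.10, 0.23} → pass.
TB (methods 1·2): 0.67 vs {0.36, 0.25, 0.24, 0.25} → pass.
TC (methods 1·2): 0.57 vs {0.23, 0.10, 0.25, 0.24} → pass.
0 of 3 fail.

0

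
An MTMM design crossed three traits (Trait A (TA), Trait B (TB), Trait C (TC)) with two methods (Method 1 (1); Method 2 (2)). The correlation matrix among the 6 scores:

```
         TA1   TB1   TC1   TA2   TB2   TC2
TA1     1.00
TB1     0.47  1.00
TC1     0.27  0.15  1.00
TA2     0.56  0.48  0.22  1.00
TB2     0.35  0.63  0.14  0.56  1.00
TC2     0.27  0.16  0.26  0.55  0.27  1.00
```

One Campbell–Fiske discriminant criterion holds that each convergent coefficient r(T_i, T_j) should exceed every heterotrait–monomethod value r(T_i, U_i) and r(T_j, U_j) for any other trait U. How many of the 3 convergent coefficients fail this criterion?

2

Convergent coefficients and their comparison sets:
TA (methods 1·2): 0.56 vs {0.47, 0.56, 0.27, 0.55} → fail.
TB (methods 1·2): 0.63 vs {0.47, 0.56, 0.15, 0.27} → pass.
TC (methods 1·2): 0.26 vs {0.27, 0.55, 0.15, 0.27} → fail.
2 of 3 fail.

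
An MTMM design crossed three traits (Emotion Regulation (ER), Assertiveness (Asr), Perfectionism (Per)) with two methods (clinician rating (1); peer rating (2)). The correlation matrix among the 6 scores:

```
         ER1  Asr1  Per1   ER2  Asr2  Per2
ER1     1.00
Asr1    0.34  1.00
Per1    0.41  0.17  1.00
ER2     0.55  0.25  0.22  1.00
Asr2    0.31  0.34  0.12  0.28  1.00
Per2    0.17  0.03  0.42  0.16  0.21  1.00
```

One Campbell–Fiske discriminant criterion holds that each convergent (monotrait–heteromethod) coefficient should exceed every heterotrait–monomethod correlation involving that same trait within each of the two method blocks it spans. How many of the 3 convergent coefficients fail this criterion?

Convergent coefficients and their comparison sets:
ER (methods 1·2): 0.55 vs {0.34, 0.28, 0.41, 0.16} → pass.
Asr (methods 1·2): 0.34 vs {0.34, 0.28, 0.17, 0.21} → fail.
Per (methods 1·2): 0.42 vs {0.41, 0.16, 0.17, 0.21} → pass.
1 of 3 fail.

1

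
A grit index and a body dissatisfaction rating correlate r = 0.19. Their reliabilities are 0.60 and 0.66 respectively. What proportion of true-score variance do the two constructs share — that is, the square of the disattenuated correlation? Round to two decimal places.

Disattenuated r = 0.19 / √(0.60 × 0.66) = 0.19 / 0.6293 = 0.3019.
Shared true-score variance = 0.3019² = 0.0911 ≈ 0.09.

0.09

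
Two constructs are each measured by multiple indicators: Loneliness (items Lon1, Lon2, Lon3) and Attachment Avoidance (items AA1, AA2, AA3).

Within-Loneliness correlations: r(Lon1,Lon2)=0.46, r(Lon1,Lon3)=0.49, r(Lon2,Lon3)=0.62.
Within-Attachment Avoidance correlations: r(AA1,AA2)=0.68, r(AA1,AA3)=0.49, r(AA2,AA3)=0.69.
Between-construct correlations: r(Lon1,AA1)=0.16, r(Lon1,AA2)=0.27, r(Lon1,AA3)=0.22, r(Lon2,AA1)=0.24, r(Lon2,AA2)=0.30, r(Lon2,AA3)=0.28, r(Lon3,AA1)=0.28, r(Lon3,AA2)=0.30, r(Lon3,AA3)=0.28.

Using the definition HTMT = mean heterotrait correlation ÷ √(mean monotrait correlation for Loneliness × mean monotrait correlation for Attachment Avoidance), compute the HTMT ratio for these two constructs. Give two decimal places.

0.45

Between-construct mean = 2.33/9 = 0.2589.
Mean within-Lon = 1.57/3 = 0.5233; mean within-AA = 1.86/3 = 0.6200.
Geometric mean = √(0.5233 × 0.6200) = 0.5696.
HTMT = 0.2589 / 0.5696 = 0.45.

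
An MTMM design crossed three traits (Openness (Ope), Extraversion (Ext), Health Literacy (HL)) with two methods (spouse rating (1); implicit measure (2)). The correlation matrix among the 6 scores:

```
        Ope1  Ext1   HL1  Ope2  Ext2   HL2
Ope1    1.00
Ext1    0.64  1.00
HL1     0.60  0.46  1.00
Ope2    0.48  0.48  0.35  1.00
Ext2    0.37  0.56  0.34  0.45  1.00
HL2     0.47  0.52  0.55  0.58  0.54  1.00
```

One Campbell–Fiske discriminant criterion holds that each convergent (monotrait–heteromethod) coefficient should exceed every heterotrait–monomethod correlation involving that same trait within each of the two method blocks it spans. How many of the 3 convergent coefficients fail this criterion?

Each convergent coefficient versus the relevant comparison correlations:
Ope (methods 1·2): 0.48 vs {0.64, 0.45, 0.60, 0.58} → fail.
Ext (methods 1·2): 0.56 vs {0.64, 0.45, 0.46, 0.54} → fail.
HL (methods 1·2): 0.55 vs {0.60, 0.58, 0.46, 0.54} → fail.
3 of 3 fail.

3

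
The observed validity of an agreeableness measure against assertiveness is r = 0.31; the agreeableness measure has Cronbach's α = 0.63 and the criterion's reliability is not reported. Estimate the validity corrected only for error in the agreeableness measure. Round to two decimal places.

0.39

Single correction: r_c = r_obs / √r_xx = 0.31 / √0.63 = 0.31 / 0.7937 ≈ 0.39.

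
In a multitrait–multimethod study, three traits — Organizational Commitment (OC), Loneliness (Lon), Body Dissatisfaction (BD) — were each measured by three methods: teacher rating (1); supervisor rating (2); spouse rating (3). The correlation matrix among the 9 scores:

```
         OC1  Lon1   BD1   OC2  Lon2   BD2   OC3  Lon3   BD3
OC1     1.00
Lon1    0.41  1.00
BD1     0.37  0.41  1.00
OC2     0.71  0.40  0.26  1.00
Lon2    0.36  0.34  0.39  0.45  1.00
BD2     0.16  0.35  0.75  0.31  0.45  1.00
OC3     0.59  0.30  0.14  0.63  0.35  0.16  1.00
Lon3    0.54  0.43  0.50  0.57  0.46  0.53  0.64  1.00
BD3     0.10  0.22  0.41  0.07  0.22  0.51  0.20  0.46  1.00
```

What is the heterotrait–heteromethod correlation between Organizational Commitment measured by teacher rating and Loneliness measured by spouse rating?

Different traits and methods: r(OC1, Lon3) = 0.54.

0.54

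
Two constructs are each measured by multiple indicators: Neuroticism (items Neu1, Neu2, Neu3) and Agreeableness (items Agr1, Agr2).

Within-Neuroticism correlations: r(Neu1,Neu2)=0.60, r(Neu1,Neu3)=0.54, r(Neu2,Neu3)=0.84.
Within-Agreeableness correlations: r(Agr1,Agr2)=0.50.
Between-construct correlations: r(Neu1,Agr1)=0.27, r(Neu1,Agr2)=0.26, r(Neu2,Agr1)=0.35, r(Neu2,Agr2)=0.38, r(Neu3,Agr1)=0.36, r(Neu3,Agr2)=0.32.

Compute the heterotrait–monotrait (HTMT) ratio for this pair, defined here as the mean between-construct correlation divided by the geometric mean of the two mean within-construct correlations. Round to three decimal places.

0.563

Mean heterotrait r = 1.94/6 = 0.3233.
Mean within-Neu = 1.98/3 = 0.6600; mean within-Agr = 0.50/1 = 0.5000.
Geometric mean = √(0.6600 × 0.5000) = 0.5745.
HTMT = 0.3233 / 0.5745 = 0.563.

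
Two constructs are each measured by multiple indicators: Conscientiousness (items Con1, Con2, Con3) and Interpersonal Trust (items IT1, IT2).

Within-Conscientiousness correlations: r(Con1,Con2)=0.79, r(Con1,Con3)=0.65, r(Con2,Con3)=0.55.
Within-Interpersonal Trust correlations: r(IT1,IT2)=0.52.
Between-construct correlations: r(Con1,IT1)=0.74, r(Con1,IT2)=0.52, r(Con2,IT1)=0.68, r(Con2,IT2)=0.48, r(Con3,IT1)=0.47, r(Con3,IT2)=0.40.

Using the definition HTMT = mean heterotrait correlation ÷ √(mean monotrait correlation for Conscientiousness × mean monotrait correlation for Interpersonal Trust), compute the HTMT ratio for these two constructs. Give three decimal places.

Mean heterotrait r = 3.29/6 = 0.5483.
Mean within-Con = 1.99/3 = 0.6633; mean within-IT = 0.52/1 = 0.5200.
Geometric mean = √(0.6633 × 0.5200) = 0.5873.
HTMT = 0.5483 / 0.5873 = 0.934.

0.934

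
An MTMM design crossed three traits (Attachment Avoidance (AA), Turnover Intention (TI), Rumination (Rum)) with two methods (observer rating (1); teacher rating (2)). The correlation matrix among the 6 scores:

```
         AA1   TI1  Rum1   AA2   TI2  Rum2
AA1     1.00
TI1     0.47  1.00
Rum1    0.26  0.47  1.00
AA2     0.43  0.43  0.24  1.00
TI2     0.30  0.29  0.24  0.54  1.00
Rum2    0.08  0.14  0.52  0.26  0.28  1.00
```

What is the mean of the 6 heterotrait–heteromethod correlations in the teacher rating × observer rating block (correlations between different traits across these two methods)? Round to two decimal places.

0.24

HTHM values (method 2 × method 1): 0.43, 0.24, 0.30, 0.24, 0.08, 0.14; mean = 1.43/6 = 0.24.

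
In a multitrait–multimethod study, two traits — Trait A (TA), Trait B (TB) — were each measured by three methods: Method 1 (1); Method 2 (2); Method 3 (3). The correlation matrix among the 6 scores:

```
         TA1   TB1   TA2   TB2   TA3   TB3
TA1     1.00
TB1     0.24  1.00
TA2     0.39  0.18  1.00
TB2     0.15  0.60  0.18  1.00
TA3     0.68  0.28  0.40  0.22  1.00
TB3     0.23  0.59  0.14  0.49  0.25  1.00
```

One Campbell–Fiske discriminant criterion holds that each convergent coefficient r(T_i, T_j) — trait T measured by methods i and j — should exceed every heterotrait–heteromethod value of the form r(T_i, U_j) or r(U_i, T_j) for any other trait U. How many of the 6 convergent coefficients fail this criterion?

0

Each convergent coefficient versus the relevant comparison correlations:
TA (methods 1·2): 0.39 vs {0.15, 0.18} → pass.
TA (methods 1·3): 0.68 vs {0.23, 0.28} → pass.
TA (methods 2·3): 0.40 vs {0.14, 0.22} → pass.
TB (methods 1·2): 0.60 vs {0.18, 0.15} → pass.
TB (methods 1·3): 0.59 vs {0.28, 0.23} → pass.
TB (methods 2·3): 0.49 vs {0.22, 0.14} → pass.
0 of 6 fail.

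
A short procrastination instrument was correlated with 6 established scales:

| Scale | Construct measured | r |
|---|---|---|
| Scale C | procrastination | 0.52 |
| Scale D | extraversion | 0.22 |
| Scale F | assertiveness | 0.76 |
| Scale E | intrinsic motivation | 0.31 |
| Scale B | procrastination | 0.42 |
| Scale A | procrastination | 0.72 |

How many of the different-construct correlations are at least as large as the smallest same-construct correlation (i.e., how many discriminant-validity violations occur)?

Convergent (same construct = procrastination): Scale C, Scale B, Scale A.
Smallest convergent = 0.42. Discriminant values: 0.22, 0.76, 0.31; count ≥ 0.42 → 1.

1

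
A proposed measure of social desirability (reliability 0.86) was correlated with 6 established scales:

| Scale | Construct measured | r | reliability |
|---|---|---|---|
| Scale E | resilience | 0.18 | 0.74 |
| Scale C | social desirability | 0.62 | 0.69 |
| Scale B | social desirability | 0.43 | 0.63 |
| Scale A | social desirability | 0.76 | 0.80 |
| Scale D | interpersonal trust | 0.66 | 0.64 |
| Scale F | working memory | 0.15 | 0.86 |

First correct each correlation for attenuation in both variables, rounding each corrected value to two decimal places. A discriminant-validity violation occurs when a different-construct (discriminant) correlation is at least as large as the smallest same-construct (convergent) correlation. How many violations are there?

Disattenuated r (r / √(r_scale · r_new)):
  Scale E (disc): 0.18 / √(0.74·0.86) = 0.23
  Scale C (conv): 0.62 / √(0.69·0.86) = 0.80
  Scale B (conv): 0.43 / √(0.63·0.86) = 0.58
  Scale A (conv): 0.76 / √(0.80·0.86) = 0.92
  Scale D (disc): 0.66 / √(0.64·0.86) = 0.89
  Scale F (disc): 0.15 / √(0.86·0.86) = 0.17
Smallest convergent = 0.58. Discriminant values: 0.23, 0.89, 0.17; count ≥ 0.58 → 1.

1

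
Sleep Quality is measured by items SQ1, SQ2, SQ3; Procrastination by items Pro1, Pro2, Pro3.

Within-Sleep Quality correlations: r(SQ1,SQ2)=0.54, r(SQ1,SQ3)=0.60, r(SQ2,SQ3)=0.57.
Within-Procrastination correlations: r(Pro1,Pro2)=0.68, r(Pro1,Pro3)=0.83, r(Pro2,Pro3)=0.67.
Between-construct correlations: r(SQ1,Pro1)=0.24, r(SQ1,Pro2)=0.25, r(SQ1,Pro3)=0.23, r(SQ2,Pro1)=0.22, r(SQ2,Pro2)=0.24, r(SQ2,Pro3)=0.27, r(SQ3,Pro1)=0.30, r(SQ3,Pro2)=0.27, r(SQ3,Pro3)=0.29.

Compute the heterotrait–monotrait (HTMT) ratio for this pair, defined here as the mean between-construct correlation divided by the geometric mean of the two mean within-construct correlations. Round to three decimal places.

Between-construct mean = 2.31/9 = 0.2567.
Mean within-SQ = 1.71/3 = 0.5700; mean within-Pro = 2.18/3 = 0.7267.
Geometric mean = √(0.5700 × 0.7267) = 0.6436.
HTMT = 0.2567 / 0.6436 = 0.399.

0.399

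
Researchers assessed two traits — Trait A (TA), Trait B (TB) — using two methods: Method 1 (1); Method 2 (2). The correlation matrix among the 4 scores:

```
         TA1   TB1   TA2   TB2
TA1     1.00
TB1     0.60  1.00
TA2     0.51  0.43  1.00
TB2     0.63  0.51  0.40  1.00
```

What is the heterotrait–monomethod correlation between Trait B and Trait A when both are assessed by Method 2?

0.40

Different traits, same method: r(TB2, TA2) = 0.40.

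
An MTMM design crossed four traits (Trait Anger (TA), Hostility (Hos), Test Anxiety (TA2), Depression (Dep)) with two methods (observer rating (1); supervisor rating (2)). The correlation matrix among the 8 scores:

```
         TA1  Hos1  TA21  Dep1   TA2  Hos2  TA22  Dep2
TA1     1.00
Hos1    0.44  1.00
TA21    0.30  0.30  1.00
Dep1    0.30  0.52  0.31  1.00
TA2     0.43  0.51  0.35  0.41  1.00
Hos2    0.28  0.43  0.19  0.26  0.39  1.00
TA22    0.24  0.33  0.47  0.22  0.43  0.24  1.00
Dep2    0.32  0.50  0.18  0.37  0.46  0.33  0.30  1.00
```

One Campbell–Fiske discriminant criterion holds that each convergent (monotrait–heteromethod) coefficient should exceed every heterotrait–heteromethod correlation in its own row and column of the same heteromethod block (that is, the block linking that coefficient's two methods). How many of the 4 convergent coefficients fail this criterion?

Each convergent coefficient versus the relevant comparison correlations:
TA (methods 1·2): 0.43 vs {0.28, 0.51, 0.24, 0.35, 0.32, 0.41} → fail.
Hos (methods 1·2): 0.43 vs {0.51, 0.28, 0.33, 0.19, 0.50, 0.26} → fail.
TA2 (methods 1·2): 0.47 vs {0.35, 0.24, 0.19, 0.33, 0.18, 0.22} → pass.
Dep (methods 1·2): 0.37 vs {0.41, 0.32, 0.26, 0.50, 0.22, 0.18} → fail.
3 of 4 fail.

3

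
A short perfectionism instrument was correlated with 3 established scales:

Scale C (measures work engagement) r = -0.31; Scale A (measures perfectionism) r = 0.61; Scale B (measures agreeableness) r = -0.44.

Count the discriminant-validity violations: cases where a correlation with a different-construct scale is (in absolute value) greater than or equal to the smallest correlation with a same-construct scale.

0

Convergent (same construct = perfectionism): Scale A.
Smallest convergent = 0.61. Discriminant |r|: 0.31, 0.44; count ≥ 0.61 → 0.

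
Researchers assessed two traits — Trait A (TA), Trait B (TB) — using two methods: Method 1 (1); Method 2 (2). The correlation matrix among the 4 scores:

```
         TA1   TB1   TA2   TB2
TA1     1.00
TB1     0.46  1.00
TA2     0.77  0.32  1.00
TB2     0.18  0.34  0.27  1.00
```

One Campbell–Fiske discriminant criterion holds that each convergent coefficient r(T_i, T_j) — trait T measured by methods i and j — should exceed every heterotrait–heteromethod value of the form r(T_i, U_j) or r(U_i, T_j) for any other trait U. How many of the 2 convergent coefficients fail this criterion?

0

Checking each validity diagonal entry against its comparison values:
TA (methods 1·2): 0.77 vs {0.18, 0.32} → pass.
TB (methods 1·2): 0.34 vs {0.32, 0.18} → pass.
0 of 2 fail.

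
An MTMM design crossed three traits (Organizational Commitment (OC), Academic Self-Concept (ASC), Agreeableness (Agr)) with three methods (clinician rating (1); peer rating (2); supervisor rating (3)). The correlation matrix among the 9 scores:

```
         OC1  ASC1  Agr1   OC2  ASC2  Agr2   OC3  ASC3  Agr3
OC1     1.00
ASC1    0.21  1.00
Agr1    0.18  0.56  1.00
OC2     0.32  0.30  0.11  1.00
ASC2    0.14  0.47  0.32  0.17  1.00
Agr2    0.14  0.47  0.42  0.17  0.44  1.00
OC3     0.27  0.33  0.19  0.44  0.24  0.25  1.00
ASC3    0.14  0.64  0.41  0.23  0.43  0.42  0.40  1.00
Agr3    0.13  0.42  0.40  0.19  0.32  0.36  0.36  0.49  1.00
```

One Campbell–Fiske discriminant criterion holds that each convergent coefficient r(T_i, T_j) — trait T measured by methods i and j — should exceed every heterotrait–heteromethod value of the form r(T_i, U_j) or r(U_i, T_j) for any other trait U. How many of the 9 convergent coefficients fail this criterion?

5

Each convergent coefficient versus the relevant comparison correlations:
OC (methods 1·2): 0.32 vs {0.14, 0.30, 0.14, 0.11} → pass.
OC (methods 1·3): 0.27 vs {0.14, 0.33, 0.13, 0.19} → fail.
OC (methods 2·3): 0.44 vs {0.23, 0.24, 0.19, 0.25} → pass.
ASC (methods 1·2): 0.47 vs {0.30, 0.14, 0.47, 0.32} → fail.
ASC (methods 1·3): 0.64 vs {0.33, 0.14, 0.42, 0.41} → pass.
ASC (methods 2·3): 0.43 vs {0.24, 0.23, 0.32, 0.42} → pass.
Agr (methods 1·2): 0.42 vs {0.11, 0.14, 0.32, 0.47} → fail.
Agr (methods 1·3): 0.40 vs {0.19, 0.13, 0.41, 0.42} → fail.
Agr (methods 2·3): 0.36 vs {0.25, 0.19, 0.42, 0.32} → fail.
5 of 9 fail.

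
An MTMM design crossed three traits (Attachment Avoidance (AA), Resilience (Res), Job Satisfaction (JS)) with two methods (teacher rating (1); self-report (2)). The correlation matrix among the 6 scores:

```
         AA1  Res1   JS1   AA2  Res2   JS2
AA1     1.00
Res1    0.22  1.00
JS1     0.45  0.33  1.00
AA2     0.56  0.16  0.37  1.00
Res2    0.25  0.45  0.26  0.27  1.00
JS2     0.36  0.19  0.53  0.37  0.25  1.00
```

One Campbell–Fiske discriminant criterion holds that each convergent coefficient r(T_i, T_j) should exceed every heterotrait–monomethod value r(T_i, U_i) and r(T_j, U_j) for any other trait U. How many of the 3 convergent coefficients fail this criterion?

0

Each convergent coefficient versus the relevant comparison correlations:
AA (methods 1·2): 0.56 vs {0.22, 0.27, 0.45, 0.37} → pass.
Res (methods 1·2): 0.45 vs {0.22, 0.27, 0.33, 0.25} → pass.
JS (methods 1·2): 0.53 vs {0.45, 0.37, 0.33, 0.25} → pass.
0 of 3 fail.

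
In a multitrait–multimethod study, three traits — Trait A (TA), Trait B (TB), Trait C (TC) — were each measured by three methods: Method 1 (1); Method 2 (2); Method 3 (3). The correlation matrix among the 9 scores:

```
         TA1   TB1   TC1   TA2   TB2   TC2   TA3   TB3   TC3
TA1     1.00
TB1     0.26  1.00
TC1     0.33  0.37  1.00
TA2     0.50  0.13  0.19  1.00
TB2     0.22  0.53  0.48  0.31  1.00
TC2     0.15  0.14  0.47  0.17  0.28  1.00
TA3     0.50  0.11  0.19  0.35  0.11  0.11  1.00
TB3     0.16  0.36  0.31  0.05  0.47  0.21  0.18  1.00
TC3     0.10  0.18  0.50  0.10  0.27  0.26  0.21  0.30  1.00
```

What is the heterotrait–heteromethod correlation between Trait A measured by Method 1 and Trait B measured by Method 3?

0.16

Different traits and methods: r(TA1, TB3) = 0.16.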